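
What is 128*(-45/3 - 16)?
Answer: -3968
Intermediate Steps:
128*(-45/3 - 16) = 128*(-45*⅓ - 16) = 128*(-15 - 16) = 128*(-31) = -3968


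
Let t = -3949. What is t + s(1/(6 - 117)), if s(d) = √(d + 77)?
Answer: -3949 + √948606/111 ≈ -3940.2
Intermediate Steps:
s(d) = √(77 + d)
t + s(1/(6 - 117)) = -3949 + √(77 + 1/(6 - 117)) = -3949 + √(77 + 1/(-111)) = -3949 + √(77 - 1/111) = -3949 + √(8546/111) = -3949 + √948606/111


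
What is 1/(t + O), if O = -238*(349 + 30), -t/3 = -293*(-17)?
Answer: -1/105145 ≈ -9.5107e-6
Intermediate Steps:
t = -14943 (t = -(-879)*(-17) = -3*4981 = -14943)
O = -90202 (O = -238*379 = -90202)
1/(t + O) = 1/(-14943 - 90202) = 1/(-105145) = -1/105145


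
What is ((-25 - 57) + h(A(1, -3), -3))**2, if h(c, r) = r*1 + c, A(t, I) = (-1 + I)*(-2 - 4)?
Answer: 3721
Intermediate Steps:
A(t, I) = 6 - 6*I (A(t, I) = (-1 + I)*(-6) = 6 - 6*I)
h(c, r) = c + r (h(c, r) = r + c = c + r)
((-25 - 57) + h(A(1, -3), -3))**2 = ((-25 - 57) + ((6 - 6*(-3)) - 3))**2 = (-82 + ((6 + 18) - 3))**2 = (-82 + (24 - 3))**2 = (-82 + 21)**2 = (-61)**2 = 3721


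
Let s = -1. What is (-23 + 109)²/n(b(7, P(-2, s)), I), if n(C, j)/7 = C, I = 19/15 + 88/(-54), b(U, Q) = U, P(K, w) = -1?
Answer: 7396/49 ≈ 150.94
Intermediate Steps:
I = -49/135 (I = 19*(1/15) + 88*(-1/54) = 19/15 - 44/27 = -49/135 ≈ -0.36296)
n(C, j) = 7*C
(-23 + 109)²/n(b(7, P(-2, s)), I) = (-23 + 109)²/((7*7)) = 86²/49 = 7396*(1/49) = 7396/49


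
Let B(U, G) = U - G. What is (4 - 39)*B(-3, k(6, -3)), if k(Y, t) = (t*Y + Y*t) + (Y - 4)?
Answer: -1085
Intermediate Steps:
k(Y, t) = -4 + Y + 2*Y*t (k(Y, t) = (Y*t + Y*t) + (-4 + Y) = 2*Y*t + (-4 + Y) = -4 + Y + 2*Y*t)
(4 - 39)*B(-3, k(6, -3)) = (4 - 39)*(-3 - (-4 + 6 + 2*6*(-3))) = -35*(-3 - (-4 + 6 - 36)) = -35*(-3 - 1*(-34)) = -35*(-3 + 34) = -35*31 = -1085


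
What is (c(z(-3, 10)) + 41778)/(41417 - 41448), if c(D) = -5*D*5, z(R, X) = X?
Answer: -41528/31 ≈ -1339.6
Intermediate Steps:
c(D) = -25*D
(c(z(-3, 10)) + 41778)/(41417 - 41448) = (-25*10 + 41778)/(41417 - 41448) = (-250 + 41778)/(-31) = 41528*(-1/31) = -41528/31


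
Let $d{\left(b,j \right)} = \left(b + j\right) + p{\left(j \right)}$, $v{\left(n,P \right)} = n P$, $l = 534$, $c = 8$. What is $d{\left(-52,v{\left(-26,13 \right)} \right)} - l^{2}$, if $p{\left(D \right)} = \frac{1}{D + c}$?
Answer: $- \frac{94230181}{330} \approx -2.8555 \cdot 10^{5}$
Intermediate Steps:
$v{\left(n,P \right)} = P n$
$p{\left(D \right)} = \frac{1}{8 + D}$ ($p{\left(D \right)} = \frac{1}{D + 8} = \frac{1}{8 + D}$)
$d{\left(b,j \right)} = b + j + \frac{1}{8 + j}$ ($d{\left(b,j \right)} = \left(b + j\right) + \frac{1}{8 + j} = b + j + \frac{1}{8 + j}$)
$d{\left(-52,v{\left(-26,13 \right)} \right)} - l^{2} = \frac{1 + \left(8 + 13 \left(-26\right)\right) \left(-52 + 13 \left(-26\right)\right)}{8 + 13 \left(-26\right)} - 534^{2} = \frac{1 + \left(8 - 338\right) \left(-52 - 338\right)}{8 - 338} - 285156 = \frac{1 - -128700}{-330} - 285156 = - \frac{1 + 128700}{330} - 285156 = \left(- \frac{1}{330}\right) 128701 - 285156 = - \frac{128701}{330} - 285156 = - \frac{94230181}{330}$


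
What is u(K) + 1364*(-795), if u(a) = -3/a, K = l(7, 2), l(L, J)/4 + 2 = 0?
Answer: -8675037/8 ≈ -1.0844e+6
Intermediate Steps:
l(L, J) = -8 (l(L, J) = -8 + 4*0 = -8 + 0 = -8)
K = -8
u(K) + 1364*(-795) = -3/(-8) + 1364*(-795) = -3*(-⅛) - 1084380 = 3/8 - 1084380 = -8675037/8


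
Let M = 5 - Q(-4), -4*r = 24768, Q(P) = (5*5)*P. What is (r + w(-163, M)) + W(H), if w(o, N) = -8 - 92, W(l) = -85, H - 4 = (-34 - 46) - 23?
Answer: -6377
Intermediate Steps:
H = -99 (H = 4 + ((-34 - 46) - 23) = 4 + (-80 - 23) = 4 - 103 = -99)
Q(P) = 25*P
r = -6192 (r = -1/4*24768 = -6192)
M = 105 (M = 5 - 25*(-4) = 5 - 1*(-100) = 5 + 100 = 105)
w(o, N) = -100
(r + w(-163, M)) + W(H) = (-6192 - 100) - 85 = -6292 - 85 = -6377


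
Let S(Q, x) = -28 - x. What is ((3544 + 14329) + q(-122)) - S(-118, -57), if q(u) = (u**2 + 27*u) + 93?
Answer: 29527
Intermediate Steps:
q(u) = 93 + u**2 + 27*u
((3544 + 14329) + q(-122)) - S(-118, -57) = ((3544 + 14329) + (93 + (-122)**2 + 27*(-122))) - (-28 - 1*(-57)) = (17873 + (93 + 14884 - 3294)) - (-28 + 57) = (17873 + 11683) - 1*29 = 29556 - 29 = 29527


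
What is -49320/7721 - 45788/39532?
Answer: -575811847/76306643 ≈ -7.5460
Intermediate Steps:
-49320/7721 - 45788/39532 = -49320*1/7721 - 45788*1/39532 = -49320/7721 - 11447/9883 = -575811847/76306643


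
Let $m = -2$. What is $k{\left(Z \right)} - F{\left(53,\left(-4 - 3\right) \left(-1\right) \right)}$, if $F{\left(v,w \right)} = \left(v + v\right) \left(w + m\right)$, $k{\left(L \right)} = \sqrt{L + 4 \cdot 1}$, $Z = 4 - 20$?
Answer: $-530 + 2 i \sqrt{3} \approx -530.0 + 3.4641 i$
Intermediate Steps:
$Z = -16$
$k{\left(L \right)} = \sqrt{4 + L}$ ($k{\left(L \right)} = \sqrt{L + 4} = \sqrt{4 + L}$)
$F{\left(v,w \right)} = 2 v \left(-2 + w\right)$ ($F{\left(v,w \right)} = \left(v + v\right) \left(w - 2\right) = 2 v \left(-2 + w\right)$)
$k{\left(Z \right)} - F{\left(53,\left(-4 - 3\right) \left(-1\right) \right)} = \sqrt{4 - 16} - 2 \cdot 53 \left(-2 + \left(-4 - 3\right) \left(-1\right)\right) = \sqrt{-12} - 2 \cdot 53 \left(-2 - -7\right) = 2 i \sqrt{3} - 2 \cdot 53 \left(-2 + 7\right) = 2 i \sqrt{3} - 2 \cdot 53 \cdot 5 = 2 i \sqrt{3} - 530 = -530 + 2 i \sqrt{3}$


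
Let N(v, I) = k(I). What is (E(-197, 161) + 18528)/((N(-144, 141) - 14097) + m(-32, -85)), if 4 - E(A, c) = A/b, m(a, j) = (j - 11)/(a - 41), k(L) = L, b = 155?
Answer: -209703961/157897260 ≈ -1.3281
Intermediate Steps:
N(v, I) = I
m(a, j) = (-11 + j)/(-41 + a)
E(A, c) = 4 - A/155
(E(-197, 161) + 18528)/((N(-144, 141) - 14097) + m(-32, -85)) = ((4 - 1/155*(-197)) + 18528)/((141 - 14097) + (-11 - 85)/(-41 - 32)) = ((4 + 197/155) + 18528)/(-13956 - 96/(-73)) = (817/155 + 18528)/(-13956 - 1/73*(-96)) = 2872657/(155*(-13956 + 96/73)) = 2872657/(155*(-1018692/73)) = (2872657/155)*(-73/1018692) = -209703961/157897260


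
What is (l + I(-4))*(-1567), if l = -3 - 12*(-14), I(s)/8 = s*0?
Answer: -258555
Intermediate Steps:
I(s) = 0 (I(s) = 8*(s*0) = 8*0 = 0)
l = 165 (l = -3 + 168 = 165)
(l + I(-4))*(-1567) = (165 + 0)*(-1567) = 165*(-1567) = -258555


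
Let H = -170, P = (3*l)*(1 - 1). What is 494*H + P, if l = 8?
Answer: -83980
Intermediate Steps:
P = 0 (P = (3*8)*(1 - 1) = 24*0 = 0)
494*H + P = 494*(-170) + 0 = -83980 + 0 = -83980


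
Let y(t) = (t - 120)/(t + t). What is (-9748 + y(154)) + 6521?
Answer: -496941/154 ≈ -3226.9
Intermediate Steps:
y(t) = (-120 + t)/(2*t) (y(t) = (-120 + t)/((2*t)) = (-120 + t)*(1/(2*t)) = (-120 + t)/(2*t))
(-9748 + y(154)) + 6521 = (-9748 + (1/2)*(-120 + 154)/154) + 6521 = (-9748 + (1/2)*(1/154)*34) + 6521 = (-9748 + 17/154) + 6521 = -1501175/154 + 6521 = -496941/154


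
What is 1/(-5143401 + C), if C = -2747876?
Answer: -1/7891277 ≈ -1.2672e-7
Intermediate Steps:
1/(-5143401 + C) = 1/(-5143401 - 2747876) = 1/(-7891277) = -1/7891277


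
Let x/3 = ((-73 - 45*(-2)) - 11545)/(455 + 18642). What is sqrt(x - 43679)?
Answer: 19*I*sqrt(261112151)/1469 ≈ 209.0*I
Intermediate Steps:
x = -34584/19097 (x = 3*(((-73 - 45*(-2)) - 11545)/(455 + 18642)) = 3*(((-73 + 90) - 11545)/19097) = 3*((17 - 11545)*(1/19097)) = 3*(-11528*1/19097) = 3*(-11528/19097) = -34584/19097 ≈ -1.8110)
sqrt(x - 43679) = sqrt(-34584/19097 - 43679) = sqrt(-834172447/19097) = 19*I*sqrt(261112151)/1469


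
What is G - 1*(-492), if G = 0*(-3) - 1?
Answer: 491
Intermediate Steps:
G = -1 (G = 0 - 1 = -1)
G - 1*(-492) = -1 - 1*(-492) = -1 + 492 = 491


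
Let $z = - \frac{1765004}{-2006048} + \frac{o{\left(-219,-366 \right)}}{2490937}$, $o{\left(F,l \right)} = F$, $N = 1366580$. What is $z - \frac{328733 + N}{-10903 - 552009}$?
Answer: $\frac{342061844420113085}{87901157238094816} \approx 3.8914$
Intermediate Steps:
$z = \frac{1099018611059}{1249234796744}$ ($z = - \frac{1765004}{-2006048} - \frac{219}{2490937} = \left(-1765004\right) \left(- \frac{1}{2006048}\right) - \frac{219}{2490937} = \frac{441251}{501512} - \frac{219}{2490937} = \frac{1099018611059}{1249234796744} \approx 0.87975$)
$z - \frac{328733 + N}{-10903 - 552009} = \frac{1099018611059}{1249234796744} - \frac{328733 + 1366580}{-10903 - 552009} = \frac{1099018611059}{1249234796744} - \frac{1695313}{-562912} = \frac{1099018611059}{1249234796744} - 1695313 \left(- \frac{1}{562912}\right) = \frac{1099018611059}{1249234796744} - - \frac{1695313}{562912} = \frac{1099018611059}{1249234796744} + \frac{1695313}{562912} = \frac{342061844420113085}{87901157238094816}$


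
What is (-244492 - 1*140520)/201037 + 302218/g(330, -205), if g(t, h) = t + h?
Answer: 60708873566/25129625 ≈ 2415.8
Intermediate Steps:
g(t, h) = h + t
(-244492 - 1*140520)/201037 + 302218/g(330, -205) = (-244492 - 1*140520)/201037 + 302218/(-205 + 330) = (-244492 - 140520)*(1/201037) + 302218/125 = -385012*1/201037 + 302218*(1/125) = -385012/201037 + 302218/125 = 60708873566/25129625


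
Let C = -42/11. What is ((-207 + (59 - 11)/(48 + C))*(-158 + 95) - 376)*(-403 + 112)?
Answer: -10996793/3 ≈ -3.6656e+6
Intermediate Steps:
C = -42/11 (C = -42*1/11 = -42/11 ≈ -3.8182)
((-207 + (59 - 11)/(48 + C))*(-158 + 95) - 376)*(-403 + 112) = ((-207 + (59 - 11)/(48 - 42/11))*(-158 + 95) - 376)*(-403 + 112) = ((-207 + 48/(486/11))*(-63) - 376)*(-291) = ((-207 + 48*(11/486))*(-63) - 376)*(-291) = ((-207 + 88/81)*(-63) - 376)*(-291) = (-16679/81*(-63) - 376)*(-291) = (116753/9 - 376)*(-291) = (113369/9)*(-291) = -10996793/3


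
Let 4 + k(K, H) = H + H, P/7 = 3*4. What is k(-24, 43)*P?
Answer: 6888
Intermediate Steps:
P = 84 (P = 7*(3*4) = 7*12 = 84)
k(K, H) = -4 + 2*H (k(K, H) = -4 + (H + H) = -4 + 2*H)
k(-24, 43)*P = (-4 + 2*43)*84 = (-4 + 86)*84 = 82*84 = 6888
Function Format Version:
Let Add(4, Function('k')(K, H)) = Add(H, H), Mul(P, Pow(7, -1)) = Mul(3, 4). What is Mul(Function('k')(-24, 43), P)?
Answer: 6888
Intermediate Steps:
P = 84 (P = Mul(7, Mul(3, 4)) = Mul(7, 12) = 84)
Function('k')(K, H) = Add(-4, Mul(2, H)) (Function('k')(K, H) = Add(-4, Add(H, H)) = Add(-4, Mul(2, H)))
Mul(Function('k')(-24, 43), P) = Mul(Add(-4, Mul(2, 43)), 84) = Mul(Add(-4, 86), 84) = Mul(82, 84) = 6888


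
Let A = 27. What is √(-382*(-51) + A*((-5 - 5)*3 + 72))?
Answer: 2*√5154 ≈ 143.58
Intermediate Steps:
√(-382*(-51) + A*((-5 - 5)*3 + 72)) = √(-382*(-51) + 27*((-5 - 5)*3 + 72)) = √(19482 + 27*(-10*3 + 72)) = √(19482 + 27*(-30 + 72)) = √(19482 + 27*42) = √(19482 + 1134) = √20616 = 2*√5154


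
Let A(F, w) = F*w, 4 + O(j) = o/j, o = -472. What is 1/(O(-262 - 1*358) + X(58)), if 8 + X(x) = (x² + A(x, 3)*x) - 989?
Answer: 155/1930643 ≈ 8.0284e-5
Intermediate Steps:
O(j) = -4 - 472/j
X(x) = -997 + 4*x² (X(x) = -8 + ((x² + (x*3)*x) - 989) = -8 + ((x² + (3*x)*x) - 989) = -8 + ((x² + 3*x²) - 989) = -8 + (4*x² - 989) = -8 + (-989 + 4*x²) = -997 + 4*x²)
1/(O(-262 - 1*358) + X(58)) = 1/((-4 - 472/(-262 - 1*358)) + (-997 + 4*58²)) = 1/((-4 - 472/(-262 - 358)) + (-997 + 4*3364)) = 1/((-4 - 472/(-620)) + (-997 + 13456)) = 1/((-4 - 472*(-1/620)) + 12459) = 1/((-4 + 118/155) + 12459) = 1/(-502/155 + 12459) = 1/(1930643/155) = 155/1930643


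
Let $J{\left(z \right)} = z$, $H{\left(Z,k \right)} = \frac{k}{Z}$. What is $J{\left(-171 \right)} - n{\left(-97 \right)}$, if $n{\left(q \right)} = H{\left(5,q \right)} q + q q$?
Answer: $- \frac{57309}{5} \approx -11462.0$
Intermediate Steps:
$n{\left(q \right)} = \frac{6 q^{2}}{5}$ ($n{\left(q \right)} = \frac{q}{5} q + q q = q \frac{1}{5} q + q^{2} = \frac{q}{5} q + q^{2} = \frac{q^{2}}{5} + q^{2} = \frac{6 q^{2}}{5}$)
$J{\left(-171 \right)} - n{\left(-97 \right)} = -171 - \frac{6 \left(-97\right)^{2}}{5} = -171 - \frac{6}{5} \cdot 9409 = -171 - \frac{56454}{5} = - \frac{57309}{5}$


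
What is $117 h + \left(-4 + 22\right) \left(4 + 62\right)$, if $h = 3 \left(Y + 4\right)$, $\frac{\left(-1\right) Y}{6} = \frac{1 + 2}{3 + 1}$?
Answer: $\frac{2025}{2} \approx 1012.5$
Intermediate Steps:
$Y = - \frac{9}{2}$ ($Y = - 6 \frac{1 + 2}{3 + 1} = - 6 \cdot \frac{3}{4} = - 6 \cdot 3 \cdot \frac{1}{4} = \left(-6\right) \frac{3}{4} = - \frac{9}{2} \approx -4.5$)
$h = - \frac{3}{2}$ ($h = 3 \left(- \frac{9}{2} + 4\right) = 3 \left(- \frac{1}{2}\right) = - \frac{3}{2} \approx -1.5$)
$117 h + \left(-4 + 22\right) \left(4 + 62\right) = 117 \left(- \frac{3}{2}\right) + \left(-4 + 22\right) \left(4 + 62\right) = - \frac{351}{2} + 18 \cdot 66 = - \frac{351}{2} + 1188 = \frac{2025}{2}$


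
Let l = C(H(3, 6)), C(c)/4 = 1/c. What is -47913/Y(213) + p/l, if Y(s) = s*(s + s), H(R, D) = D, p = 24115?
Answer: 547028732/15123 ≈ 36172.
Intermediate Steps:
C(c) = 4/c
l = ⅔ (l = 4/6 = 4*(⅙) = ⅔ ≈ 0.66667)
Y(s) = 2*s² (Y(s) = s*(2*s) = 2*s²)
-47913/Y(213) + p/l = -47913/(2*213²) + 24115/(⅔) = -47913/(2*45369) + 24115*(3/2) = -47913/90738 + 72345/2 = -47913*1/90738 + 72345/2 = -15971/30246 + 72345/2 = 547028732/15123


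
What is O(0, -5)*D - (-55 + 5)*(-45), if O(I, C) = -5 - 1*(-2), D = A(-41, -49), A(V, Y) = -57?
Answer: -2079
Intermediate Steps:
D = -57
O(I, C) = -3 (O(I, C) = -5 + 2 = -3)
O(0, -5)*D - (-55 + 5)*(-45) = -3*(-57) - (-55 + 5)*(-45) = 171 - (-50)*(-45) = 171 - 1*2250 = 171 - 2250 = -2079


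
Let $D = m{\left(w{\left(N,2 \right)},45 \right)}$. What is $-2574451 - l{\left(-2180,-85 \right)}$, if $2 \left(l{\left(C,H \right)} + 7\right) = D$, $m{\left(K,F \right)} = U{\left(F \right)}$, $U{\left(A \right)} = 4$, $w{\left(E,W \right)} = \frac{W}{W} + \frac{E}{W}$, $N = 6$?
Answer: $-2574446$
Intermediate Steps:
$w{\left(E,W \right)} = 1 + \frac{E}{W}$
$m{\left(K,F \right)} = 4$
$D = 4$
$l{\left(C,H \right)} = -5$ ($l{\left(C,H \right)} = -7 + \frac{1}{2} \cdot 4 = -7 + 2 = -5$)
$-2574451 - l{\left(-2180,-85 \right)} = -2574451 - -5 = -2574451 + 5 = -2574446$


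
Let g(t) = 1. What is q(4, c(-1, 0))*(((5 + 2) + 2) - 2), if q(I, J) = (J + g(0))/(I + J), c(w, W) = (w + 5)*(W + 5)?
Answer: 49/8 ≈ 6.1250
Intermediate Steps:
c(w, W) = (5 + W)*(5 + w) (c(w, W) = (5 + w)*(5 + W) = (5 + W)*(5 + w))
q(I, J) = (1 + J)/(I + J) (q(I, J) = (J + 1)/(I + J) = (1 + J)/(I + J))
q(4, c(-1, 0))*(((5 + 2) + 2) - 2) = ((1 + (25 + 5*0 + 5*(-1) + 0*(-1)))/(4 + (25 + 5*0 + 5*(-1) + 0*(-1))))*(((5 + 2) + 2) - 2) = ((1 + (25 + 0 - 5 + 0))/(4 + (25 + 0 - 5 + 0)))*((7 + 2) - 2) = ((1 + 20)/(4 + 20))*(9 - 2) = (21/24)*7 = ((1/24)*21)*7 = (7/8)*7 = 49/8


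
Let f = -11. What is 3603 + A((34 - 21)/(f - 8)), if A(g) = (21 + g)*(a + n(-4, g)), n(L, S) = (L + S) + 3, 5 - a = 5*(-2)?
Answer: 1398341/361 ≈ 3873.5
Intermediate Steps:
a = 15 (a = 5 - 5*(-2) = 5 - 1*(-10) = 5 + 10 = 15)
n(L, S) = 3 + L + S
A(g) = (14 + g)*(21 + g) (A(g) = (21 + g)*(15 + (3 - 4 + g)) = (21 + g)*(15 + (-1 + g)) = (21 + g)*(14 + g) = (14 + g)*(21 + g))
3603 + A((34 - 21)/(f - 8)) = 3603 + (294 + ((34 - 21)/(-11 - 8))² + 35*((34 - 21)/(-11 - 8))) = 3603 + (294 + (13/(-19))² + 35*(13/(-19))) = 3603 + (294 + (13*(-1/19))² + 35*(13*(-1/19))) = 3603 + (294 + (-13/19)² + 35*(-13/19)) = 3603 + (294 + 169/361 - 455/19) = 3603 + 97658/361 = 1398341/361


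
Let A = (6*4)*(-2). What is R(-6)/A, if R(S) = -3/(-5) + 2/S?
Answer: -1/180 ≈ -0.0055556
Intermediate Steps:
R(S) = 3/5 + 2/S (R(S) = -3*(-1/5) + 2/S = 3/5 + 2/S)
A = -48 (A = 24*(-2) = -48)
R(-6)/A = (3/5 + 2/(-6))/(-48) = (3/5 + 2*(-1/6))*(-1/48) = (3/5 - 1/3)*(-1/48) = (4/15)*(-1/48) = -1/180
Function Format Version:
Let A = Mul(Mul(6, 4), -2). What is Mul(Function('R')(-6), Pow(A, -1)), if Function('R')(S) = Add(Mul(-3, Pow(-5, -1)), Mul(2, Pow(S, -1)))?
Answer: Rational(-1, 180) ≈ -0.0055556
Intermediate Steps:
Function('R')(S) = Add(Rational(3, 5), Mul(2, Pow(S, -1))) (Function('R')(S) = Add(Mul(-3, Rational(-1, 5)), Mul(2, Pow(S, -1))) = Add(Rational(3, 5), Mul(2, Pow(S, -1))))
A = -48 (A = Mul(24, -2) = -48)
Mul(Function('R')(-6), Pow(A, -1)) = Mul(Add(Rational(3, 5), Mul(2, Pow(-6, -1))), Pow(-48, -1)) = Mul(Add(Rational(3, 5), Mul(2, Rational(-1, 6))), Rational(-1, 48)) = Mul(Add(Rational(3, 5), Rational(-1, 3)), Rational(-1, 48)) = Mul(Rational(4, 15), Rational(-1, 48)) = Rational(-1, 180)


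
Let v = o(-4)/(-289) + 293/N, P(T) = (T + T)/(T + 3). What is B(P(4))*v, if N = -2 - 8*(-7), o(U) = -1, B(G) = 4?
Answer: 169462/7803 ≈ 21.718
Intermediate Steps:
P(T) = 2*T/(3 + T) (P(T) = (2*T)/(3 + T) = 2*T/(3 + T))
N = 54 (N = -2 + 56 = 54)
v = 84731/15606 (v = -1/(-289) + 293/54 = -1*(-1/289) + 293*(1/54) = 1/289 + 293/54 = 84731/15606 ≈ 5.4294)
B(P(4))*v = 4*(84731/15606) = 169462/7803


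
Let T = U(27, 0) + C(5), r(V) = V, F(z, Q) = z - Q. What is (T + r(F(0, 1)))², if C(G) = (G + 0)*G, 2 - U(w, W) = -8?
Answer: 1156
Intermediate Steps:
U(w, W) = 10 (U(w, W) = 2 - 1*(-8) = 2 + 8 = 10)
C(G) = G² (C(G) = G*G = G²)
T = 35 (T = 10 + 5² = 10 + 25 = 35)
(T + r(F(0, 1)))² = (35 + (0 - 1*1))² = (35 + (0 - 1))² = (35 - 1)² = 34² = 1156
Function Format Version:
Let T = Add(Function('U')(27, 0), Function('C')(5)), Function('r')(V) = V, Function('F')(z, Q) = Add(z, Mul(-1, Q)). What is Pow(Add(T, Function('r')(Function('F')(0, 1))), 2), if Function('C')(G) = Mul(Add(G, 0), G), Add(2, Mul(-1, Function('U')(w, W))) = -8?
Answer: 1156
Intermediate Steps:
Function('U')(w, W) = 10 (Function('U')(w, W) = Add(2, Mul(-1, -8)) = Add(2, 8) = 10)
Function('C')(G) = Pow(G, 2) (Function('C')(G) = Mul(G, G) = Pow(G, 2))
T = 35 (T = Add(10, Pow(5, 2)) = Add(10, 25) = 35)
Pow(Add(T, Function('r')(Function('F')(0, 1))), 2) = Pow(Add(35, Add(0, Mul(-1, 1))), 2) = Pow(Add(35, Add(0, -1)), 2) = Pow(Add(35, -1), 2) = Pow(34, 2) = 1156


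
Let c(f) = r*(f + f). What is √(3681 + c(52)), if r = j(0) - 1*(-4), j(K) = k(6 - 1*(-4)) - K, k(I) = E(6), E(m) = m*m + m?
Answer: √8465 ≈ 92.005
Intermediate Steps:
E(m) = m + m² (E(m) = m² + m = m + m²)
k(I) = 42 (k(I) = 6*(1 + 6) = 6*7 = 42)
j(K) = 42 - K
r = 46 (r = (42 - 1*0) - 1*(-4) = (42 + 0) + 4 = 42 + 4 = 46)
c(f) = 92*f (c(f) = 46*(f + f) = 46*(2*f) = 92*f)
√(3681 + c(52)) = √(3681 + 92*52) = √(3681 + 4784) = √8465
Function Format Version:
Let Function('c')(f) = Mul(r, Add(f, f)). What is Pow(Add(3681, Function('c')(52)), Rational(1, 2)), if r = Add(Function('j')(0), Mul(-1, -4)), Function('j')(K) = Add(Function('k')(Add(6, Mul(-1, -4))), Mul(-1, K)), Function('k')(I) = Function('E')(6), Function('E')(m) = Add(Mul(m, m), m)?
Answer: Pow(8465, Rational(1, 2)) ≈ 92.005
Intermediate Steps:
Function('E')(m) = Add(m, Pow(m, 2)) (Function('E')(m) = Add(Pow(m, 2), m) = Add(m, Pow(m, 2)))
Function('k')(I) = 42 (Function('k')(I) = Mul(6, Add(1, 6)) = Mul(6, 7) = 42)
Function('j')(K) = Add(42, Mul(-1, K))
r = 46 (r = Add(Add(42, Mul(-1, 0)), Mul(-1, -4)) = Add(Add(42, 0), 4) = Add(42, 4) = 46)
Function('c')(f) = Mul(92, f) (Function('c')(f) = Mul(46, Add(f, f)) = Mul(46, Mul(2, f)) = Mul(92, f))
Pow(Add(3681, Function('c')(52)), Rational(1, 2)) = Pow(Add(3681, Mul(92, 52)), Rational(1, 2)) = Pow(Add(3681, 4784), Rational(1, 2)) = Pow(8465, Rational(1, 2))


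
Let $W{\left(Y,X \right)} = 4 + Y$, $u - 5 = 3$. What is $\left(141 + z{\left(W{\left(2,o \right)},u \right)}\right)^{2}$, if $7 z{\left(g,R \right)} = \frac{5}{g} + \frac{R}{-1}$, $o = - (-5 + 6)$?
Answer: $\frac{34562641}{1764} \approx 19593.0$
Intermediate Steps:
$u = 8$ ($u = 5 + 3 = 8$)
$o = -1$ ($o = \left(-1\right) 1 = -1$)
$z{\left(g,R \right)} = - \frac{R}{7} + \frac{5}{7 g}$ ($z{\left(g,R \right)} = \frac{\frac{5}{g} + \frac{R}{-1}}{7} = \frac{\frac{5}{g} + R \left(-1\right)}{7} = \frac{\frac{5}{g} - R}{7} = \frac{- R + \frac{5}{g}}{7} = - \frac{R}{7} + \frac{5}{7 g}$)
$\left(141 + z{\left(W{\left(2,o \right)},u \right)}\right)^{2} = \left(141 + \frac{5 - 8 \left(4 + 2\right)}{7 \left(4 + 2\right)}\right)^{2} = \left(141 + \frac{5 - 8 \cdot 6}{7 \cdot 6}\right)^{2} = \left(141 + \frac{1}{7} \cdot \frac{1}{6} \left(5 - 48\right)\right)^{2} = \left(141 + \frac{1}{7} \cdot \frac{1}{6} \left(-43\right)\right)^{2} = \left(141 - \frac{43}{42}\right)^{2} = \left(\frac{5879}{42}\right)^{2} = \frac{34562641}{1764}$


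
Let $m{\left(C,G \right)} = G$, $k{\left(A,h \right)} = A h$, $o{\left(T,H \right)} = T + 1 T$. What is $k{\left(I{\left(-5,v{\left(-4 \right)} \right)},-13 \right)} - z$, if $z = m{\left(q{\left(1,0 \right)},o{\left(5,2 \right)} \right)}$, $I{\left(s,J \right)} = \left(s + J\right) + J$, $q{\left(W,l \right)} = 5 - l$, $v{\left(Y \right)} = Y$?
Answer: $159$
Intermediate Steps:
$o{\left(T,H \right)} = 2 T$ ($o{\left(T,H \right)} = T + T = 2 T$)
$I{\left(s,J \right)} = s + 2 J$ ($I{\left(s,J \right)} = \left(J + s\right) + J = s + 2 J$)
$z = 10$ ($z = 2 \cdot 5 = 10$)
$k{\left(I{\left(-5,v{\left(-4 \right)} \right)},-13 \right)} - z = \left(-5 + 2 \left(-4\right)\right) \left(-13\right) - 10 = \left(-5 - 8\right) \left(-13\right) - 10 = \left(-13\right) \left(-13\right) - 10 = 169 - 10 = 159$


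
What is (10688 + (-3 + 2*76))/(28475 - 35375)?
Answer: -10837/6900 ≈ -1.5706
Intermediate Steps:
(10688 + (-3 + 2*76))/(28475 - 35375) = (10688 + (-3 + 152))/(-6900) = (10688 + 149)*(-1/6900) = 10837*(-1/6900) = -10837/6900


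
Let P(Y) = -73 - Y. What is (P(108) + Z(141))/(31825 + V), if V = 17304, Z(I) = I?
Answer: -40/49129 ≈ -0.00081418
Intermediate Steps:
(P(108) + Z(141))/(31825 + V) = ((-73 - 1*108) + 141)/(31825 + 17304) = ((-73 - 108) + 141)/49129 = (-181 + 141)*(1/49129) = -40*1/49129 = -40/49129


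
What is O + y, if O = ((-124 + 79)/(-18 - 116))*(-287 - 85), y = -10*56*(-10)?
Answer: 366830/67 ≈ 5475.1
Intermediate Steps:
y = 5600 (y = -560*(-10) = 5600)
O = -8370/67 (O = -45/(-134)*(-372) = -45*(-1/134)*(-372) = (45/134)*(-372) = -8370/67 ≈ -124.93)
O + y = -8370/67 + 5600 = 366830/67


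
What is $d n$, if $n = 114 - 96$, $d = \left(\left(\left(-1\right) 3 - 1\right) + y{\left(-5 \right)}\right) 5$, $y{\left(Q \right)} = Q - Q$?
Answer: $-360$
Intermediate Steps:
$y{\left(Q \right)} = 0$
$d = -20$ ($d = \left(\left(\left(-1\right) 3 - 1\right) + 0\right) 5 = \left(\left(-3 - 1\right) + 0\right) 5 = \left(-4 + 0\right) 5 = \left(-4\right) 5 = -20$)
$n = 18$ ($n = 114 - 96 = 18$)
$d n = \left(-20\right) 18 = -360$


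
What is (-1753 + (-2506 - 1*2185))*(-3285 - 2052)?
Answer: 34391628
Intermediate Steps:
(-1753 + (-2506 - 1*2185))*(-3285 - 2052) = (-1753 + (-2506 - 2185))*(-5337) = (-1753 - 4691)*(-5337) = -6444*(-5337) = 34391628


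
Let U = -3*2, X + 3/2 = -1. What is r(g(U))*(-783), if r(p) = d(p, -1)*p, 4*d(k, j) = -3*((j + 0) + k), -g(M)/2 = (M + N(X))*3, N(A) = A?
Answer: 2994975/2 ≈ 1.4975e+6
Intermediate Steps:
X = -5/2 (X = -3/2 - 1 = -5/2 ≈ -2.5000)
U = -6
g(M) = 15 - 6*M (g(M) = -2*(M - 5/2)*3 = -2*(-5/2 + M)*3 = -2*(-15/2 + 3*M) = 15 - 6*M)
d(k, j) = -3*j/4 - 3*k/4 (d(k, j) = (-3*((j + 0) + k))/4 = (-3*(j + k))/4 = (-3*j - 3*k)/4 = -3*j/4 - 3*k/4)
r(p) = p*(¾ - 3*p/4) (r(p) = (-¾*(-1) - 3*p/4)*p = (¾ - 3*p/4)*p = p*(¾ - 3*p/4))
r(g(U))*(-783) = (3*(15 - 6*(-6))*(1 - (15 - 6*(-6)))/4)*(-783) = (3*(15 + 36)*(1 - (15 + 36))/4)*(-783) = ((¾)*51*(1 - 1*51))*(-783) = ((¾)*51*(1 - 51))*(-783) = ((¾)*51*(-50))*(-783) = -3825/2*(-783) = 2994975/2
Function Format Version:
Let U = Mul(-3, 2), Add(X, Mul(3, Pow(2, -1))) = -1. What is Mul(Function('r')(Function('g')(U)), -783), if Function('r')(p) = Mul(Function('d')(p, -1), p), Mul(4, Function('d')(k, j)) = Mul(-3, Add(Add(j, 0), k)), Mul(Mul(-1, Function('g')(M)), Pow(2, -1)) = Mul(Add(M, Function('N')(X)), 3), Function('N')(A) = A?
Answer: Rational(2994975, 2) ≈ 1.4975e+6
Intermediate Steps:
X = Rational(-5, 2) (X = Add(Rational(-3, 2), -1) = Rational(-5, 2) ≈ -2.5000)
U = -6
Function('g')(M) = Add(15, Mul(-6, M)) (Function('g')(M) = Mul(-2, Mul(Add(M, Rational(-5, 2)), 3)) = Mul(-2, Mul(Add(Rational(-5, 2), M), 3)) = Mul(-2, Add(Rational(-15, 2), Mul(3, M))) = Add(15, Mul(-6, M)))
Function('d')(k, j) = Add(Mul(Rational(-3, 4), j), Mul(Rational(-3, 4), k)) (Function('d')(k, j) = Mul(Rational(1, 4), Mul(-3, Add(Add(j, 0), k))) = Mul(Rational(1, 4), Mul(-3, Add(j, k))) = Mul(Rational(1, 4), Add(Mul(-3, j), Mul(-3, k))) = Add(Mul(Rational(-3, 4), j), Mul(Rational(-3, 4), k)))
Function('r')(p) = Mul(p, Add(Rational(3, 4), Mul(Rational(-3, 4), p))) (Function('r')(p) = Mul(Add(Mul(Rational(-3, 4), -1), Mul(Rational(-3, 4), p)), p) = Mul(Add(Rational(3, 4), Mul(Rational(-3, 4), p)), p) = Mul(p, Add(Rational(3, 4), Mul(Rational(-3, 4), p))))
Mul(Function('r')(Function('g')(U)), -783) = Mul(Mul(Rational(3, 4), Add(15, Mul(-6, -6)), Add(1, Mul(-1, Add(15, Mul(-6, -6))))), -783) = Mul(Mul(Rational(3, 4), Add(15, 36), Add(1, Mul(-1, Add(15, 36)))), -783) = Mul(Mul(Rational(3, 4), 51, Add(1, Mul(-1, 51))), -783) = Mul(Mul(Rational(3, 4), 51, Add(1, -51)), -783) = Mul(Mul(Rational(3, 4), 51, -50), -783) = Mul(Rational(-3825, 2), -783) = Rational(2994975, 2)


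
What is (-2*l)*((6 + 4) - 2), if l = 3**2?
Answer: -144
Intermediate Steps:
l = 9
(-2*l)*((6 + 4) - 2) = (-2*9)*((6 + 4) - 2) = -18*(10 - 2) = -18*8 = -144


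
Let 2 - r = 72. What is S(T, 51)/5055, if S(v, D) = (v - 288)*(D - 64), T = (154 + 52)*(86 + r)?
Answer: -39104/5055 ≈ -7.7357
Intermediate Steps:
r = -70 (r = 2 - 1*72 = 2 - 72 = -70)
T = 3296 (T = (154 + 52)*(86 - 70) = 206*16 = 3296)
S(v, D) = (-288 + v)*(-64 + D)
S(T, 51)/5055 = (18432 - 288*51 - 64*3296 + 51*3296)/5055 = (18432 - 14688 - 210944 + 168096)*(1/5055) = -39104*1/5055 = -39104/5055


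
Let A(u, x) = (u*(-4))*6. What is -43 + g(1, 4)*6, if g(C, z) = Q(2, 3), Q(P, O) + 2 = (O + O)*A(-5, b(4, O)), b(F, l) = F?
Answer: 4265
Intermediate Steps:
A(u, x) = -24*u (A(u, x) = -4*u*6 = -24*u)
Q(P, O) = -2 + 240*O (Q(P, O) = -2 + (O + O)*(-24*(-5)) = -2 + (2*O)*120 = -2 + 240*O)
g(C, z) = 718 (g(C, z) = -2 + 240*3 = -2 + 720 = 718)
-43 + g(1, 4)*6 = -43 + 718*6 = -43 + 4308 = 4265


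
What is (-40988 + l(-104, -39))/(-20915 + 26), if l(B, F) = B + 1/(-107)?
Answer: 1465615/745041 ≈ 1.9672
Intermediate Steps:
l(B, F) = -1/107 + B (l(B, F) = B - 1/107 = -1/107 + B)
(-40988 + l(-104, -39))/(-20915 + 26) = (-40988 + (-1/107 - 104))/(-20915 + 26) = (-40988 - 11129/107)/(-20889) = -4396845/107*(-1/20889) = 1465615/745041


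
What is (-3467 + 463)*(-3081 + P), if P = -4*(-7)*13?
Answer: 8161868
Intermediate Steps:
P = 364 (P = 28*13 = 364)
(-3467 + 463)*(-3081 + P) = (-3467 + 463)*(-3081 + 364) = -3004*(-2717) = 8161868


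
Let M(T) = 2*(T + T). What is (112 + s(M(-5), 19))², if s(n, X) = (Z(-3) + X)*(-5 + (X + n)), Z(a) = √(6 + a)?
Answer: 112 + 24*√3 ≈ 153.57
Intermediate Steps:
M(T) = 4*T (M(T) = 2*(2*T) = 4*T)
s(n, X) = (X + √3)*(-5 + X + n) (s(n, X) = (√(6 - 3) + X)*(-5 + (X + n)) = (√3 + X)*(-5 + X + n) = (X + √3)*(-5 + X + n))
(112 + s(M(-5), 19))² = (112 + (19² - 5*19 - 5*√3 + 19*(4*(-5)) + 19*√3 + (4*(-5))*√3))² = (112 + (361 - 95 - 5*√3 + 19*(-20) + 19*√3 - 20*√3))² = (112 + (361 - 95 - 5*√3 - 380 + 19*√3 - 20*√3))² = (112 + (-114 - 6*√3))² = (-2 - 6*√3)²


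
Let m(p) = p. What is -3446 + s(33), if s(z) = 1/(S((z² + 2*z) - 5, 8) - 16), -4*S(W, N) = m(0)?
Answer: -55137/16 ≈ -3446.1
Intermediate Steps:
S(W, N) = 0 (S(W, N) = -¼*0 = 0)
s(z) = -1/16 (s(z) = 1/(0 - 16) = 1/(-16) = -1/16)
-3446 + s(33) = -3446 - 1/16 = -55137/16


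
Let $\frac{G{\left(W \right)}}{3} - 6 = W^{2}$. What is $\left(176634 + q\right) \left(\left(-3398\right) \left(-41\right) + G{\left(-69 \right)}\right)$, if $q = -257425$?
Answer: $-12411032629$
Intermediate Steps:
$G{\left(W \right)} = 18 + 3 W^{2}$
$\left(176634 + q\right) \left(\left(-3398\right) \left(-41\right) + G{\left(-69 \right)}\right) = \left(176634 - 257425\right) \left(\left(-3398\right) \left(-41\right) + \left(18 + 3 \left(-69\right)^{2}\right)\right) = - 80791 \left(139318 + \left(18 + 3 \cdot 4761\right)\right) = - 80791 \left(139318 + \left(18 + 14283\right)\right) = - 80791 \left(139318 + 14301\right) = \left(-80791\right) 153619 = -12411032629$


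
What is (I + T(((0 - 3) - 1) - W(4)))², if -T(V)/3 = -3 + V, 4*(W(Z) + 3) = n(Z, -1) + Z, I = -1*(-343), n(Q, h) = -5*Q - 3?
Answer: 1857769/16 ≈ 1.1611e+5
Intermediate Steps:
n(Q, h) = -3 - 5*Q
I = 343
W(Z) = -15/4 - Z (W(Z) = -3 + ((-3 - 5*Z) + Z)/4 = -3 + (-3 - 4*Z)/4 = -3 + (-¾ - Z) = -15/4 - Z)
T(V) = 9 - 3*V (T(V) = -3*(-3 + V) = 9 - 3*V)
(I + T(((0 - 3) - 1) - W(4)))² = (343 + (9 - 3*(((0 - 3) - 1) - (-15/4 - 1*4))))² = (343 + (9 - 3*((-3 - 1) - (-15/4 - 4))))² = (343 + (9 - 3*(-4 - 1*(-31/4))))² = (343 + (9 - 3*(-4 + 31/4)))² = (343 + (9 - 3*15/4))² = (343 + (9 - 45/4))² = (343 - 9/4)² = (1363/4)² = 1857769/16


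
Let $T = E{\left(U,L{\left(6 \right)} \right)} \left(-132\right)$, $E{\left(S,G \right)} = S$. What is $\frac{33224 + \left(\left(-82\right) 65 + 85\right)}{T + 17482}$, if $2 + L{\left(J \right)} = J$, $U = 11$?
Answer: $\frac{3997}{2290} \approx 1.7454$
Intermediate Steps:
$L{\left(J \right)} = -2 + J$
$T = -1452$ ($T = 11 \left(-132\right) = -1452$)
$\frac{33224 + \left(\left(-82\right) 65 + 85\right)}{T + 17482} = \frac{33224 + \left(\left(-82\right) 65 + 85\right)}{-1452 + 17482} = \frac{33224 + \left(-5330 + 85\right)}{16030} = \left(33224 - 5245\right) \frac{1}{16030} = 27979 \cdot \frac{1}{16030} = \frac{3997}{2290}$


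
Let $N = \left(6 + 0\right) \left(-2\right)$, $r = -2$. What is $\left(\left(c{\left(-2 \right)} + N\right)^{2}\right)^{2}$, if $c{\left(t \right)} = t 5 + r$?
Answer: $331776$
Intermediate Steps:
$c{\left(t \right)} = -2 + 5 t$ ($c{\left(t \right)} = t 5 - 2 = 5 t - 2 = -2 + 5 t$)
$N = -12$ ($N = 6 \left(-2\right) = -12$)
$\left(\left(c{\left(-2 \right)} + N\right)^{2}\right)^{2} = \left(\left(\left(-2 + 5 \left(-2\right)\right) - 12\right)^{2}\right)^{2} = \left(\left(\left(-2 - 10\right) - 12\right)^{2}\right)^{2} = \left(\left(-12 - 12\right)^{2}\right)^{2} = \left(\left(-24\right)^{2}\right)^{2} = 576^{2} = 331776$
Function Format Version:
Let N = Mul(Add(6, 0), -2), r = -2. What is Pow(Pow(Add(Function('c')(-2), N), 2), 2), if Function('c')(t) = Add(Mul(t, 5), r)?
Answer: 331776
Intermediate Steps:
Function('c')(t) = Add(-2, Mul(5, t)) (Function('c')(t) = Add(Mul(t, 5), -2) = Add(Mul(5, t), -2) = Add(-2, Mul(5, t)))
N = -12 (N = Mul(6, -2) = -12)
Pow(Pow(Add(Function('c')(-2), N), 2), 2) = Pow(Pow(Add(Add(-2, Mul(5, -2)), -12), 2), 2) = Pow(Pow(Add(Add(-2, -10), -12), 2), 2) = Pow(Pow(Add(-12, -12), 2), 2) = Pow(Pow(-24, 2), 2) = Pow(576, 2) = 331776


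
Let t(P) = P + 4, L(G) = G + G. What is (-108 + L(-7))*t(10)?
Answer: -1708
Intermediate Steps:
L(G) = 2*G
t(P) = 4 + P
(-108 + L(-7))*t(10) = (-108 + 2*(-7))*(4 + 10) = (-108 - 14)*14 = -122*14 = -1708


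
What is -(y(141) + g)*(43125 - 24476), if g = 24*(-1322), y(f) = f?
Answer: 589065963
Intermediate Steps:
g = -31728
-(y(141) + g)*(43125 - 24476) = -(141 - 31728)*(43125 - 24476) = -(-31587)*18649 = -1*(-589065963) = 589065963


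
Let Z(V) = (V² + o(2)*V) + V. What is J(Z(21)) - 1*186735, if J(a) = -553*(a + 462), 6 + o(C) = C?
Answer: -651255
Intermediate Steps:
o(C) = -6 + C
Z(V) = V² - 3*V (Z(V) = (V² + (-6 + 2)*V) + V = (V² - 4*V) + V = V² - 3*V)
J(a) = -255486 - 553*a (J(a) = -553*(462 + a) = -255486 - 553*a)
J(Z(21)) - 1*186735 = (-255486 - 11613*(-3 + 21)) - 1*186735 = (-255486 - 11613*18) - 186735 = (-255486 - 553*378) - 186735 = (-255486 - 209034) - 186735 = -464520 - 186735 = -651255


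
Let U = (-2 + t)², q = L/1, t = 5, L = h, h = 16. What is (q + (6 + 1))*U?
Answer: 207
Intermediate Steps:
L = 16
q = 16 (q = 16/1 = 16*1 = 16)
U = 9 (U = (-2 + 5)² = 3² = 9)
(q + (6 + 1))*U = (16 + (6 + 1))*9 = (16 + 7)*9 = 23*9 = 207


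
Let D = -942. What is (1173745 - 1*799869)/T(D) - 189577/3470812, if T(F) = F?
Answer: -648915944423/1634752452 ≈ -396.95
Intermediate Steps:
(1173745 - 1*799869)/T(D) - 189577/3470812 = (1173745 - 1*799869)/(-942) - 189577/3470812 = (1173745 - 799869)*(-1/942) - 189577*1/3470812 = 373876*(-1/942) - 189577/3470812 = -186938/471 - 189577/3470812 = -648915944423/1634752452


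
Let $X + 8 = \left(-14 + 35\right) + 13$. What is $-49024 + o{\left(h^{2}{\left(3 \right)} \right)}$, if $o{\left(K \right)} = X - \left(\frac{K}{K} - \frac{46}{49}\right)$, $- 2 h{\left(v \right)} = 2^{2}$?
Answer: $- \frac{2400905}{49} \approx -48998.0$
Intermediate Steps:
$h{\left(v \right)} = -2$ ($h{\left(v \right)} = - \frac{2^{2}}{2} = \left(- \frac{1}{2}\right) 4 = -2$)
$X = 26$ ($X = -8 + \left(\left(-14 + 35\right) + 13\right) = -8 + \left(21 + 13\right) = -8 + 34 = 26$)
$o{\left(K \right)} = \frac{1271}{49}$ ($o{\left(K \right)} = 26 - \left(\frac{K}{K} - \frac{46}{49}\right) = 26 - \left(1 - \frac{46}{49}\right) = 26 - \frac{3}{49} = \frac{1271}{49}$)
$-49024 + o{\left(h^{2}{\left(3 \right)} \right)} = -49024 + \frac{1271}{49} = - \frac{2400905}{49}$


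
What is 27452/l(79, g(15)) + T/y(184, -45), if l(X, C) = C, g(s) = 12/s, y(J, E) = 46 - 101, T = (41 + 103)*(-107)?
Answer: 1902733/55 ≈ 34595.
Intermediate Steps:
T = -15408 (T = 144*(-107) = -15408)
y(J, E) = -55
27452/l(79, g(15)) + T/y(184, -45) = 27452/((12/15)) - 15408/(-55) = 27452/((12*(1/15))) - 15408*(-1/55) = 27452/(⅘) + 15408/55 = 27452*(5/4) + 15408/55 = 34315 + 15408/55 = 1902733/55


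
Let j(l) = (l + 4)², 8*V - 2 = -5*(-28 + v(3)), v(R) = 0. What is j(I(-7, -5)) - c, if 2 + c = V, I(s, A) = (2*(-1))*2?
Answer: -63/4 ≈ -15.750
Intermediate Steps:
I(s, A) = -4 (I(s, A) = -2*2 = -4)
V = 71/4 (V = ¼ + (-5*(-28 + 0))/8 = ¼ + (-5*(-28))/8 = ¼ + (⅛)*140 = ¼ + 35/2 = 71/4 ≈ 17.750)
c = 63/4 (c = -2 + 71/4 = 63/4 ≈ 15.750)
j(l) = (4 + l)²
j(I(-7, -5)) - c = (4 - 4)² - 1*63/4 = 0² - 63/4 = 0 - 63/4 = -63/4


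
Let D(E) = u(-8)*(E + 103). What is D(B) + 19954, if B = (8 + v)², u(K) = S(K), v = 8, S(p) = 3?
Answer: 21031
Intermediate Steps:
u(K) = 3
B = 256 (B = (8 + 8)² = 16² = 256)
D(E) = 309 + 3*E (D(E) = 3*(E + 103) = 3*(103 + E) = 309 + 3*E)
D(B) + 19954 = (309 + 3*256) + 19954 = (309 + 768) + 19954 = 1077 + 19954 = 21031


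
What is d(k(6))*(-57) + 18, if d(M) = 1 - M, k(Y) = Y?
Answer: 303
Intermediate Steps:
d(k(6))*(-57) + 18 = (1 - 1*6)*(-57) + 18 = (1 - 6)*(-57) + 18 = -5*(-57) + 18 = 285 + 18 = 303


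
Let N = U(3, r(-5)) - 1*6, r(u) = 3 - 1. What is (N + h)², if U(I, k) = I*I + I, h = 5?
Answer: 121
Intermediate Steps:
r(u) = 2
U(I, k) = I + I² (U(I, k) = I² + I = I + I²)
N = 6 (N = 3*(1 + 3) - 1*6 = 3*4 - 6 = 12 - 6 = 6)
(N + h)² = (6 + 5)² = 11² = 121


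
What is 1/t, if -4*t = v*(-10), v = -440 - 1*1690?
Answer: -1/5325 ≈ -0.00018779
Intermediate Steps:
v = -2130 (v = -440 - 1690 = -2130)
t = -5325 (t = -(-1065)*(-10)/2 = -¼*21300 = -5325)
1/t = 1/(-5325) = -1/5325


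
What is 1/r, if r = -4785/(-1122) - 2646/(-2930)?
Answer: 49810/257407 ≈ 0.19351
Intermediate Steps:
r = 257407/49810 (r = -4785*(-1/1122) - 2646*(-1/2930) = 145/34 + 1323/1465 = 257407/49810 ≈ 5.1678)
1/r = 1/(257407/49810) = 49810/257407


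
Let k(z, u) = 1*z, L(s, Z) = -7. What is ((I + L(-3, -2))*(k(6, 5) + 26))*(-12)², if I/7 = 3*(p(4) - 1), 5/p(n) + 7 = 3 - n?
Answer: -189504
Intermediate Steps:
p(n) = 5/(-4 - n) (p(n) = 5/(-7 + (3 - n)) = 5/(-4 - n))
k(z, u) = z
I = -273/8 (I = 7*(3*(-5/(4 + 4) - 1)) = 7*(3*(-5/8 - 1)) = 7*(3*(-13/8)) = 7*(-39/8) = -273/8 ≈ -34.125)
((I + L(-3, -2))*(k(6, 5) + 26))*(-12)² = ((-273/8 - 7)*(6 + 26))*(-12)² = -329/8*32*144 = -1316*144 = -189504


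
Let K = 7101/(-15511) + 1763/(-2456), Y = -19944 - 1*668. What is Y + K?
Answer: -785259255741/38095016 ≈ -20613.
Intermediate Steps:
Y = -20612 (Y = -19944 - 668 = -20612)
K = -44785949/38095016 (K = 7101*(-1/15511) + 1763*(-1/2456) = -7101/15511 - 1763/2456 = -44785949/38095016 ≈ -1.1756)
Y + K = -20612 - 44785949/38095016 = -785259255741/38095016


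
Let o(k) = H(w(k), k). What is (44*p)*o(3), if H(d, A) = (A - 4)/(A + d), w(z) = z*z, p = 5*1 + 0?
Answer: -55/3 ≈ -18.333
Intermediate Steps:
p = 5 (p = 5 + 0 = 5)
w(z) = z²
H(d, A) = (-4 + A)/(A + d)
o(k) = (-4 + k)/(k + k²)
(44*p)*o(3) = (44*5)*((-4 + 3)/(3*(1 + 3))) = 220*((⅓)*(-1)/4) = 220*((⅓)*(¼)*(-1)) = 220*(-1/12) = -55/3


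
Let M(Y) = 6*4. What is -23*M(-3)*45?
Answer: -24840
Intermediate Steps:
M(Y) = 24
-23*M(-3)*45 = -23*24*45 = -552*45 = -24840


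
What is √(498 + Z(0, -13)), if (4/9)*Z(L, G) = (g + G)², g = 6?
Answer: √2433/2 ≈ 24.663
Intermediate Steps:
Z(L, G) = 9*(6 + G)²/4
√(498 + Z(0, -13)) = √(498 + 9*(6 - 13)²/4) = √(498 + (9/4)*(-7)²) = √(498 + (9/4)*49) = √(498 + 441/4) = √(2433/4) = √2433/2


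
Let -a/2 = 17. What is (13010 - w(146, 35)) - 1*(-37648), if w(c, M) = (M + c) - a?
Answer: 50443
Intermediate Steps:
a = -34 (a = -2*17 = -34)
w(c, M) = 34 + M + c (w(c, M) = (M + c) - 1*(-34) = (M + c) + 34 = 34 + M + c)
(13010 - w(146, 35)) - 1*(-37648) = (13010 - (34 + 35 + 146)) - 1*(-37648) = (13010 - 1*215) + 37648 = (13010 - 215) + 37648 = 12795 + 37648 = 50443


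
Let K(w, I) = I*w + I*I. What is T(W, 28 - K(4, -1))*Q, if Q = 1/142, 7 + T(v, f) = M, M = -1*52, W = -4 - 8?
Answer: -59/142 ≈ -0.41549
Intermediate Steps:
K(w, I) = I² + I*w (K(w, I) = I*w + I² = I² + I*w)
W = -12
M = -52
T(v, f) = -59 (T(v, f) = -7 - 52 = -59)
Q = 1/142 ≈ 0.0070423
T(W, 28 - K(4, -1))*Q = -59*1/142 = -59/142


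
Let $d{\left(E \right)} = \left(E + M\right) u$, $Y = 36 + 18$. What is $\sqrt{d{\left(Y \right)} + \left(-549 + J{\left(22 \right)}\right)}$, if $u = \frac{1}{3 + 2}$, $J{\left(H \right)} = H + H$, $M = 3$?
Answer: $\frac{2 i \sqrt{3085}}{5} \approx 22.217 i$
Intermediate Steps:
$J{\left(H \right)} = 2 H$
$Y = 54$
$u = \frac{1}{5} \approx 0.2$
$d{\left(E \right)} = \frac{3}{5} + \frac{E}{5}$ ($d{\left(E \right)} = \left(E + 3\right) \frac{1}{5} = \left(3 + E\right) \frac{1}{5} = \frac{3}{5} + \frac{E}{5}$)
$\sqrt{d{\left(Y \right)} + \left(-549 + J{\left(22 \right)}\right)} = \sqrt{\left(\frac{3}{5} + \frac{1}{5} \cdot 54\right) + \left(-549 + 2 \cdot 22\right)} = \sqrt{\left(\frac{3}{5} + \frac{54}{5}\right) + \left(-549 + 44\right)} = \sqrt{\frac{57}{5} - 505} = \sqrt{- \frac{2468}{5}} = \frac{2 i \sqrt{3085}}{5}$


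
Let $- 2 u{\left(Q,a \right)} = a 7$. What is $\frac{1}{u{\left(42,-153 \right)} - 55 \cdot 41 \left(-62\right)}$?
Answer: $\frac{2}{280691} \approx 7.1253 \cdot 10^{-6}$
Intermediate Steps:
$u{\left(Q,a \right)} = - \frac{7 a}{2}$ ($u{\left(Q,a \right)} = - \frac{a 7}{2} = - \frac{7 a}{2}$)
$\frac{1}{u{\left(42,-153 \right)} - 55 \cdot 41 \left(-62\right)} = \frac{1}{\left(- \frac{7}{2}\right) \left(-153\right) - 55 \cdot 41 \left(-62\right)} = \frac{1}{\frac{1071}{2} - 2255 \left(-62\right)} = \frac{1}{\frac{1071}{2} - -139810} = \frac{1}{\frac{1071}{2} + 139810} = \frac{1}{\frac{280691}{2}} = \frac{2}{280691}$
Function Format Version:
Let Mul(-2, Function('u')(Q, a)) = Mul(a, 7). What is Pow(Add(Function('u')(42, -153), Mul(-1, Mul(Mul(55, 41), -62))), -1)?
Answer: Rational(2, 280691) ≈ 7.1253e-6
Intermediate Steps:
Function('u')(Q, a) = Mul(Rational(-7, 2), a) (Function('u')(Q, a) = Mul(Rational(-1, 2), Mul(a, 7)) = Mul(Rational(-1, 2), Mul(7, a)) = Mul(Rational(-7, 2), a))
Pow(Add(Function('u')(42, -153), Mul(-1, Mul(Mul(55, 41), -62))), -1) = Pow(Add(Mul(Rational(-7, 2), -153), Mul(-1, Mul(Mul(55, 41), -62))), -1) = Pow(Add(Rational(1071, 2), Mul(-1, Mul(2255, -62))), -1) = Pow(Add(Rational(1071, 2), Mul(-1, -139810)), -1) = Pow(Add(Rational(1071, 2), 139810), -1) = Pow(Rational(280691, 2), -1) = Rational(2, 280691)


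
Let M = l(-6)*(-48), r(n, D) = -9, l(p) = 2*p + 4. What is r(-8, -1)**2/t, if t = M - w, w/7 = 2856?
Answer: -27/6536 ≈ -0.0041310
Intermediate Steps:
l(p) = 4 + 2*p
w = 19992 (w = 7*2856 = 19992)
M = 384 (M = (4 + 2*(-6))*(-48) = (4 - 12)*(-48) = -8*(-48) = 384)
t = -19608 (t = 384 - 1*19992 = 384 - 19992 = -19608)
r(-8, -1)**2/t = (-9)**2/(-19608) = 81*(-1/19608) = -27/6536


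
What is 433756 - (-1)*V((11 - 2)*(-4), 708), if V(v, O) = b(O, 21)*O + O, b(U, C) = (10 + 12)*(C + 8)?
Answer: 886168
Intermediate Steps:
b(U, C) = 176 + 22*C (b(U, C) = 22*(8 + C) = 176 + 22*C)
V(v, O) = 639*O (V(v, O) = (176 + 22*21)*O + O = (176 + 462)*O + O = 638*O + O = 639*O)
433756 - (-1)*V((11 - 2)*(-4), 708) = 433756 - (-1)*639*708 = 433756 - (-1)*452412 = 433756 - 1*(-452412) = 433756 + 452412 = 886168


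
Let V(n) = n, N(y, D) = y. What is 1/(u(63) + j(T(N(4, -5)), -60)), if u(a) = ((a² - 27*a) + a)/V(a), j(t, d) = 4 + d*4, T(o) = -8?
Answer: -1/199 ≈ -0.0050251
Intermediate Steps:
j(t, d) = 4 + 4*d
u(a) = (a² - 26*a)/a (u(a) = ((a² - 27*a) + a)/a = (a² - 26*a)/a)
1/(u(63) + j(T(N(4, -5)), -60)) = 1/((-26 + 63) + (4 + 4*(-60))) = 1/(37 + (4 - 240)) = 1/(37 - 236) = 1/(-199) = -1/199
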